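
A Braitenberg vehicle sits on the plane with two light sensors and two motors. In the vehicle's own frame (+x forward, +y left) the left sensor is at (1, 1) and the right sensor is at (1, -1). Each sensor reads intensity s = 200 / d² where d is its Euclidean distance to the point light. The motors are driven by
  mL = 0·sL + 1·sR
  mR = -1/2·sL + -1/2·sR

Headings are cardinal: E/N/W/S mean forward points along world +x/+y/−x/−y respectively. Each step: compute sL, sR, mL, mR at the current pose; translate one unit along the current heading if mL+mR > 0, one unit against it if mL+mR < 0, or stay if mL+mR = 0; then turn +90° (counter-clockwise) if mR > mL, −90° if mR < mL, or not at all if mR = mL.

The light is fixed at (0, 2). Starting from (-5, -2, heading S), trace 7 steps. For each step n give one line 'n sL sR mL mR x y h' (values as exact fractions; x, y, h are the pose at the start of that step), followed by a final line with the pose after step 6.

n=0: pose=(-5,-2,S); sL=200/41, sR=200/61; mL=200/61, mR=-10200/2501; mL+mR=-2000/2501 → advance -1; mR−mL=-18400/2501 → turn -1·90°
n=1: pose=(-5,-1,W); sL=50/13, sR=5; mL=5, mR=-115/26; mL+mR=15/26 → advance +1; mR−mL=-245/26 → turn -1·90°
n=2: pose=(-6,-1,N); sL=200/53, sR=200/29; mL=200/29, mR=-8200/1537; mL+mR=2400/1537 → advance +1; mR−mL=-18800/1537 → turn -1·90°
n=3: pose=(-6,0,E); sL=100/13, sR=100/17; mL=100/17, mR=-1500/221; mL+mR=-200/221 → advance -1; mR−mL=-2800/221 → turn -1·90°
n=4: pose=(-7,0,S); sL=40/9, sR=200/73; mL=200/73, mR=-2360/657; mL+mR=-560/657 → advance -1; mR−mL=-4160/657 → turn -1·90°
n=5: pose=(-7,1,W); sL=50/17, sR=25/8; mL=25/8, mR=-825/272; mL+mR=25/272 → advance +1; mR−mL=-1675/272 → turn -1·90°
n=6: pose=(-8,1,N); sL=200/81, sR=200/49; mL=200/49, mR=-13000/3969; mL+mR=3200/3969 → advance +1; mR−mL=-29200/3969 → turn -1·90°

0 200/41 200/61 200/61 -10200/2501 -5 -2 S
1 50/13 5 5 -115/26 -5 -1 W
2 200/53 200/29 200/29 -8200/1537 -6 -1 N
3 100/13 100/17 100/17 -1500/221 -6 0 E
4 40/9 200/73 200/73 -2360/657 -7 0 S
5 50/17 25/8 25/8 -825/272 -7 1 W
6 200/81 200/49 200/49 -13000/3969 -8 1 N
final -8 2 E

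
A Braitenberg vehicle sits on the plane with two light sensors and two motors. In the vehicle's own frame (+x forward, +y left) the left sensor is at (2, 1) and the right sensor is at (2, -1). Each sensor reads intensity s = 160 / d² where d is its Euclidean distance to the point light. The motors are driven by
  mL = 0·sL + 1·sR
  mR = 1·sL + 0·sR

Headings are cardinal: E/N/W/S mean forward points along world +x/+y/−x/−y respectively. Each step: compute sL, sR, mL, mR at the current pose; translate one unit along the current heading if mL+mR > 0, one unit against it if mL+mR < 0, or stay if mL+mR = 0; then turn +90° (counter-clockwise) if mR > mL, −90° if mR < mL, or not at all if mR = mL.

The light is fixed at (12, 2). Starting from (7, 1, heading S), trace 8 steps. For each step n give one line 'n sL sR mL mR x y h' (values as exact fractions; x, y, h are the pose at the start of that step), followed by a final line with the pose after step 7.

n=0: pose=(7,1,S); sL=32/5, sR=32/9; mL=32/9, mR=32/5; mL+mR=448/45 → advance +1; mR−mL=128/45 → turn +1·90°
n=1: pose=(7,0,E); sL=16, sR=80/9; mL=80/9, mR=16; mL+mR=224/9 → advance +1; mR−mL=64/9 → turn +1·90°
n=2: pose=(8,0,N); sL=32/5, sR=160/9; mL=160/9, mR=32/5; mL+mR=1088/45 → advance +1; mR−mL=-512/45 → turn -1·90°
n=3: pose=(8,1,E); sL=40, sR=20; mL=20, mR=40; mL+mR=60 → advance +1; mR−mL=20 → turn +1·90°
n=4: pose=(9,1,N); sL=160/17, sR=32; mL=32, mR=160/17; mL+mR=704/17 → advance +1; mR−mL=-384/17 → turn -1·90°
n=5: pose=(9,2,E); sL=80, sR=80; mL=80, mR=80; mL+mR=160 → advance +1; mR−mL=0 → turn +0·90°
n=6: pose=(10,2,E); sL=160, sR=160; mL=160, mR=160; mL+mR=320 → advance +1; mR−mL=0 → turn +0·90°
n=7: pose=(11,2,E); sL=80, sR=80; mL=80, mR=80; mL+mR=160 → advance +1; mR−mL=0 → turn +0·90°

0 32/5 32/9 32/9 32/5 7 1 S
1 16 80/9 80/9 16 7 0 E
2 32/5 160/9 160/9 32/5 8 0 N
3 40 20 20 40 8 1 E
4 160/17 32 32 160/17 9 1 N
5 80 80 80 80 9 2 E
6 160 160 160 160 10 2 E
7 80 80 80 80 11 2 E
final 12 2 E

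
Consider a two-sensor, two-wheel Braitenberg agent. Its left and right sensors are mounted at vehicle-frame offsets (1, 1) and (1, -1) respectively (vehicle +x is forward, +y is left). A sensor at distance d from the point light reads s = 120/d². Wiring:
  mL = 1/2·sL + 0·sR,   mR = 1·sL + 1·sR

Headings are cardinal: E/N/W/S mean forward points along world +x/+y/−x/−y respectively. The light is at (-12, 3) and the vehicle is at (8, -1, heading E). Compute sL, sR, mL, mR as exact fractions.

left sensor world pos  = (9, 0); dL² = 450
right sensor world pos = (9, -2); dR² = 466
sL = 120/450 = 4/15
sR = 120/466 = 60/233
mL = 1/2·sL + 0·sR = 2/15
mR = 1·sL + 1·sR = 1832/3495

4/15 60/233 2/15 1832/3495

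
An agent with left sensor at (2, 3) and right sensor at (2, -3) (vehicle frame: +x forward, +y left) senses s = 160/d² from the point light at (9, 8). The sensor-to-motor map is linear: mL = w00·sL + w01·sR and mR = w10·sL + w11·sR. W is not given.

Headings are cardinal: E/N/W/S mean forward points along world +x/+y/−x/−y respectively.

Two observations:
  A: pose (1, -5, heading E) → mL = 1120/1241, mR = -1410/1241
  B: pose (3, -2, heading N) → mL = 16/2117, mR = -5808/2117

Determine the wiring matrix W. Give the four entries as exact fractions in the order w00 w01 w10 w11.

1 -1/2 -1/2 -1

obs A: pose=(1,-5,E) → sL=20/17, sR=40/73, mL=1120/1241, mR=-1410/1241
obs B: pose=(3,-2,N) → sL=32/29, sR=160/73, mL=16/2117, mR=-5808/2117
sensor matrix S = [[20/17, 40/73], [32/29, 160/73]]; det S = 71040/35989
solve [mL_A; mL_B] = S·[w00; w01] and [mR_A; mR_B] = S·[w10; w11]:
  w00 = 1, w01 = -1/2, w10 = -1/2, w11 = -1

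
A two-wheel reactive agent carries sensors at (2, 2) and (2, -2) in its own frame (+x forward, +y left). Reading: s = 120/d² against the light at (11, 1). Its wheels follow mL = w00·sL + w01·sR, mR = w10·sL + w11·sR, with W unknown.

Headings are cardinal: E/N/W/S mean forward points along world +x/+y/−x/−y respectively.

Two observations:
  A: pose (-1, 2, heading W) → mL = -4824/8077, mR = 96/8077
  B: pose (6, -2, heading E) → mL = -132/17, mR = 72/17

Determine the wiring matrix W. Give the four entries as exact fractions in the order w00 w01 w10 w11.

obs A: pose=(-1,2,W) → sL=120/197, sR=24/41, mL=-4824/8077, mR=96/8077
obs B: pose=(6,-2,E) → sL=12, sR=60/17, mL=-132/17, mR=72/17
sensor matrix S = [[120/197, 24/41], [12, 60/17]]; det S = -669312/137309
solve [mL_A; mL_B] = S·[w00; w01] and [mR_A; mR_B] = S·[w10; w11]:
  w00 = -1/2, w01 = -1/2, w10 = 1/2, w11 = -1/2

-1/2 -1/2 1/2 -1/2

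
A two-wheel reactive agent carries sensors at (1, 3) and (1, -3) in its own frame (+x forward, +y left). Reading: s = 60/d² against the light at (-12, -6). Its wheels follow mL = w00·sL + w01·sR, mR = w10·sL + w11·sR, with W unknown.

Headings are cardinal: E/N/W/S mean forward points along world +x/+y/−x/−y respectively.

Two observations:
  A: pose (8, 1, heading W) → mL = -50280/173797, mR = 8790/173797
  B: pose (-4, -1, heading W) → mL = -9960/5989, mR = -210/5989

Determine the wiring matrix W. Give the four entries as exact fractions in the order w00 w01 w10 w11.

obs A: pose=(8,1,W) → sL=60/377, sR=60/461, mL=-50280/173797, mR=8790/173797
obs B: pose=(-4,-1,W) → sL=60/53, sR=60/113, mL=-9960/5989, mR=-210/5989
sensor matrix S = [[60/377, 60/461], [60/53, 60/113]]; det S = -65404800/1040870233
solve [mL_A; mL_B] = S·[w00; w01] and [mR_A; mR_B] = S·[w10; w11]:
  w00 = -1, w01 = -1, w10 = -1/2, w11 = 1

-1 -1 -1/2 1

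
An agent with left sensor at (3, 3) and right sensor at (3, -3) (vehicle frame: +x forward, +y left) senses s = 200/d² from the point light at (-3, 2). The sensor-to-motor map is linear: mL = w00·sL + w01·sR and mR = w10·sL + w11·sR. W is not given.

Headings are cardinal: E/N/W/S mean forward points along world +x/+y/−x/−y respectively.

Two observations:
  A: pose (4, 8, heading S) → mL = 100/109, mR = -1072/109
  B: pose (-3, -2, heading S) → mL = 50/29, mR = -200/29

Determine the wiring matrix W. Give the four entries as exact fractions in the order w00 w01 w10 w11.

1/2 0 -1 -1

obs A: pose=(4,8,S) → sL=200/109, sR=8, mL=100/109, mR=-1072/109
obs B: pose=(-3,-2,S) → sL=100/29, sR=100/29, mL=50/29, mR=-200/29
sensor matrix S = [[200/109, 8], [100/29, 100/29]]; det S = -67200/3161
solve [mL_A; mL_B] = S·[w00; w01] and [mR_A; mR_B] = S·[w10; w11]:
  w00 = 1/2, w01 = 0, w10 = -1, w11 = -1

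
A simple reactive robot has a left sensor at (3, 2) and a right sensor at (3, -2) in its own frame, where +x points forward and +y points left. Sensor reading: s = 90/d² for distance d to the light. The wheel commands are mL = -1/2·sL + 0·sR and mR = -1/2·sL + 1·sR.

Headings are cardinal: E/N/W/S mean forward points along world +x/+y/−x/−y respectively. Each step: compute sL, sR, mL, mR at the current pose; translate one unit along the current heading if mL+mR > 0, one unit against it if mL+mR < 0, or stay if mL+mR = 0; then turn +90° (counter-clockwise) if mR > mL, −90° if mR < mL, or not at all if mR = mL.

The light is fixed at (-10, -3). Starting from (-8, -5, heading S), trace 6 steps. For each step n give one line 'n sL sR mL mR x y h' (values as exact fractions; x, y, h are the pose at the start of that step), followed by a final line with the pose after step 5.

0 90/41 18/5 -45/41 513/205 -8 -5 S
1 45/13 9/5 -45/26 9/130 -8 -6 E
2 90 10 -45 -35 -9 -6 N
3 9/4 45/4 -9/8 81/8 -9 -7 W
4 90/53 90/53 -45/53 45/53 -10 -7 S
5 90/13 2 -45/13 -19/13 -10 -7 E
final -11 -7 N

n=0: pose=(-8,-5,S); sL=90/41, sR=18/5; mL=-45/41, mR=513/205; mL+mR=288/205 → advance +1; mR−mL=18/5 → turn +1·90°
n=1: pose=(-8,-6,E); sL=45/13, sR=9/5; mL=-45/26, mR=9/130; mL+mR=-108/65 → advance -1; mR−mL=9/5 → turn +1·90°
n=2: pose=(-9,-6,N); sL=90, sR=10; mL=-45, mR=-35; mL+mR=-80 → advance -1; mR−mL=10 → turn +1·90°
n=3: pose=(-9,-7,W); sL=9/4, sR=45/4; mL=-9/8, mR=81/8; mL+mR=9 → advance +1; mR−mL=45/4 → turn +1·90°
n=4: pose=(-10,-7,S); sL=90/53, sR=90/53; mL=-45/53, mR=45/53; mL+mR=0 → advance +0; mR−mL=90/53 → turn +1·90°
n=5: pose=(-10,-7,E); sL=90/13, sR=2; mL=-45/13, mR=-19/13; mL+mR=-64/13 → advance -1; mR−mL=2 → turn +1·90°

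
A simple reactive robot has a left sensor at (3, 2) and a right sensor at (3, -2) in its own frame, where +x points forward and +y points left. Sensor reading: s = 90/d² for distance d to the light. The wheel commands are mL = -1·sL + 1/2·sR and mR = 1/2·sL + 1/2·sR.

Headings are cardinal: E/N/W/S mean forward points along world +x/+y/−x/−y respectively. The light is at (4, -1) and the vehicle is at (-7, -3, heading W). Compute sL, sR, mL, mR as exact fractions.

left sensor world pos  = (-10, -5); dL² = 212
right sensor world pos = (-10, -1); dR² = 196
sL = 90/212 = 45/106
sR = 90/196 = 45/98
mL = -1·sL + 1/2·sR = -2025/10388
mR = 1/2·sL + 1/2·sR = 2295/5194

45/106 45/98 -2025/10388 2295/5194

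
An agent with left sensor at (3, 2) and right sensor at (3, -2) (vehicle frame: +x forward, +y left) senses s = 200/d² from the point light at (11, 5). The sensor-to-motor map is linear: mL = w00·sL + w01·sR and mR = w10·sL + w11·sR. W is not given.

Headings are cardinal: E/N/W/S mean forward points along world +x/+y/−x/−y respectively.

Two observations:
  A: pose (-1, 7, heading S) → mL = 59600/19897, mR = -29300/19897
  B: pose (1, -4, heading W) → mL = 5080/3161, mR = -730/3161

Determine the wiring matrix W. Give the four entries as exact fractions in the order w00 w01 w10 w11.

1 1 -1 1/2

obs A: pose=(-1,7,S) → sL=200/101, sR=200/197, mL=59600/19897, mR=-29300/19897
obs B: pose=(1,-4,W) → sL=20/29, sR=100/109, mL=5080/3161, mR=-730/3161
sensor matrix S = [[200/101, 200/197], [20/29, 100/109]]; det S = 70224000/62894417
solve [mL_A; mL_B] = S·[w00; w01] and [mR_A; mR_B] = S·[w10; w11]:
  w00 = 1, w01 = 1, w10 = -1, w11 = 1/2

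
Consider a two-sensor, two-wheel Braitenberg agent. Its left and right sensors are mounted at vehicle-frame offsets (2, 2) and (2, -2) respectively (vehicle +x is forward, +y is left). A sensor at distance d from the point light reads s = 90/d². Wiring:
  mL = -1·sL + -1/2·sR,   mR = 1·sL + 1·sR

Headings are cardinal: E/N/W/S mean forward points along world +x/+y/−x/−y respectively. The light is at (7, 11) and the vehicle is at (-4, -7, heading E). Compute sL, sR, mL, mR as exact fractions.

left sensor world pos  = (-2, -5); dL² = 337
right sensor world pos = (-2, -9); dR² = 481
sL = 90/337 = 90/337
sR = 90/481 = 90/481
mL = -1·sL + -1/2·sR = -58455/162097
mR = 1·sL + 1·sR = 73620/162097

90/337 90/481 -58455/162097 73620/162097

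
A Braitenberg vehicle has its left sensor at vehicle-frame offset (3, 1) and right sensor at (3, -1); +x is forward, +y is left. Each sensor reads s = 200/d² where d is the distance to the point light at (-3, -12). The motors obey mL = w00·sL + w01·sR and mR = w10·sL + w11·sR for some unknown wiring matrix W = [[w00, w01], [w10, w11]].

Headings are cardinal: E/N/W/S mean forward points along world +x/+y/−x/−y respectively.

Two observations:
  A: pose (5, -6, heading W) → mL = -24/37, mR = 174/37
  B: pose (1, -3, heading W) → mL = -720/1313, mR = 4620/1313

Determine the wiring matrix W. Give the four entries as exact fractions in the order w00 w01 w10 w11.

obs A: pose=(5,-6,W) → sL=4, sR=100/37, mL=-24/37, mR=174/37
obs B: pose=(1,-3,W) → sL=40/13, sR=200/101, mL=-720/1313, mR=4620/1313
sensor matrix S = [[4, 100/37], [40/13, 200/101]]; det S = -19200/48581
solve [mL_A; mL_B] = S·[w00; w01] and [mR_A; mR_B] = S·[w10; w11]:
  w00 = -1/2, w01 = 1/2, w10 = 1/2, w11 = 1

-1/2 1/2 1/2 1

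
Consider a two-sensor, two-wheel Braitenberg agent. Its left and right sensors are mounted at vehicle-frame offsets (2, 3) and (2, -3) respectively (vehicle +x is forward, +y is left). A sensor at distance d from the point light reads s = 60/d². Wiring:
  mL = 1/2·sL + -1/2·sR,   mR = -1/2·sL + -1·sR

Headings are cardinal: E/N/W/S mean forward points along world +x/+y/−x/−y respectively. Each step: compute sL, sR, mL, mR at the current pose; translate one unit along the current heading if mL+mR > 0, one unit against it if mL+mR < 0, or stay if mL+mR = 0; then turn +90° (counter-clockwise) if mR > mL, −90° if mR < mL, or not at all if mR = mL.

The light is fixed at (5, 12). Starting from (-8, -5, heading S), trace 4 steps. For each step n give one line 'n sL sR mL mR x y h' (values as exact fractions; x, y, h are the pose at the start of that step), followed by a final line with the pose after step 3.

n=0: pose=(-8,-5,S); sL=60/461, sR=60/617; mL=4680/284437, mR=-46170/284437; mL+mR=-90/617 → advance -1; mR−mL=-50850/284437 → turn -1·90°
n=1: pose=(-8,-4,W); sL=30/293, sR=30/197; mL=-1440/57721, mR=-11745/57721; mL+mR=-45/197 → advance -1; mR−mL=-10305/57721 → turn -1·90°
n=2: pose=(-7,-4,N); sL=60/421, sR=60/277; mL=-4320/116617, mR=-33570/116617; mL+mR=-90/277 → advance -1; mR−mL=-29250/116617 → turn -1·90°
n=3: pose=(-7,-5,E); sL=15/74, sR=3/25; mL=153/3700, mR=-819/3700; mL+mR=-9/50 → advance -1; mR−mL=-243/925 → turn -1·90°

0 60/461 60/617 4680/284437 -46170/284437 -8 -5 S
1 30/293 30/197 -1440/57721 -11745/57721 -8 -4 W
2 60/421 60/277 -4320/116617 -33570/116617 -7 -4 N
3 15/74 3/25 153/3700 -819/3700 -7 -5 E
final -8 -5 S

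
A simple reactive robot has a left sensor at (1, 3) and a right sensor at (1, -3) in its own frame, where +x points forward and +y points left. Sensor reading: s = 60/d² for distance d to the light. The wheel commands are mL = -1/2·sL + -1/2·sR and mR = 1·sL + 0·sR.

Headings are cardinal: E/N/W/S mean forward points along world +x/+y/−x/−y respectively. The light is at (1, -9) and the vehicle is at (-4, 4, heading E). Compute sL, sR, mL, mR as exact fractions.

15/68 15/29 -1455/3944 15/68

left sensor world pos  = (-3, 7); dL² = 272
right sensor world pos = (-3, 1); dR² = 116
sL = 60/272 = 15/68
sR = 60/116 = 15/29
mL = -1/2·sL + -1/2·sR = -1455/3944
mR = 1·sL + 0·sR = 15/68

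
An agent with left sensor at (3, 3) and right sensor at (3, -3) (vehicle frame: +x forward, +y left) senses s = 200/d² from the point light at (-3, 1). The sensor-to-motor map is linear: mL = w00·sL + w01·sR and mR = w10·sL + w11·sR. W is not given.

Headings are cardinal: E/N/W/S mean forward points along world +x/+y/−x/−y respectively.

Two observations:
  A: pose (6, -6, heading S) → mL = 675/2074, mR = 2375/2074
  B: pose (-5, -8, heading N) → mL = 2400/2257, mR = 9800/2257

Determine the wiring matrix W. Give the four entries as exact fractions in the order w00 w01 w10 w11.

-1/2 1/2 1/2 1/2

obs A: pose=(6,-6,S) → sL=50/61, sR=25/17, mL=675/2074, mR=2375/2074
obs B: pose=(-5,-8,N) → sL=200/61, sR=200/37, mL=2400/2257, mR=9800/2257
sensor matrix S = [[50/61, 25/17], [200/61, 200/37]]; det S = -15000/38369
solve [mL_A; mL_B] = S·[w00; w01] and [mR_A; mR_B] = S·[w10; w11]:
  w00 = -1/2, w01 = 1/2, w10 = 1/2, w11 = 1/2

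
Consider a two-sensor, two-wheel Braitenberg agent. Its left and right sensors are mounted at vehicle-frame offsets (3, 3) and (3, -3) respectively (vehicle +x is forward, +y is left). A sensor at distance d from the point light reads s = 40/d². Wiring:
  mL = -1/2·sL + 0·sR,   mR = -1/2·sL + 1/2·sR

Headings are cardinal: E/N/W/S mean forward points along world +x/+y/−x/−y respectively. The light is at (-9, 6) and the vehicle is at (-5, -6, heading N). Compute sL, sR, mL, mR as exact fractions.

left sensor world pos  = (-8, -3); dL² = 82
right sensor world pos = (-2, -3); dR² = 130
sL = 40/82 = 20/41
sR = 40/130 = 4/13
mL = -1/2·sL + 0·sR = -10/41
mR = -1/2·sL + 1/2·sR = -48/533

20/41 4/13 -10/41 -48/533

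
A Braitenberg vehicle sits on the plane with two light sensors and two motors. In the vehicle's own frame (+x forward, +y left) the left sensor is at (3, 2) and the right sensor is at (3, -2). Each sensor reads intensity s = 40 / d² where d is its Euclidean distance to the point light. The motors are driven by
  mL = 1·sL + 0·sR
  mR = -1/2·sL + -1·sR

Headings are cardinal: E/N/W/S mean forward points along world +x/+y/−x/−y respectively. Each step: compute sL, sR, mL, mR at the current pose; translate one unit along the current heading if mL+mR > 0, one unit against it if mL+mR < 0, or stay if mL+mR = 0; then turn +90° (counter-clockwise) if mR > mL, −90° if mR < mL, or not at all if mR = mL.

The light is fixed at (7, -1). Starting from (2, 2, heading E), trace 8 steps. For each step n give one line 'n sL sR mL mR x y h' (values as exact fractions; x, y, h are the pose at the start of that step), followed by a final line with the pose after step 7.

0 40/29 8 40/29 -252/29 2 2 E
1 5/2 5/8 5/2 -15/8 1 2 S
2 40/81 40/97 40/81 -5180/7857 1 1 W
3 20/37 20/17 20/37 -910/629 2 1 N
4 40/13 8 40/13 -124/13 2 0 E
5 2 10/17 2 -27/17 1 0 S
6 8/17 8/17 8/17 -12/17 1 -1 W
7 20/29 20/9 20/29 -670/261 2 -1 N
final 2 -2 E

n=0: pose=(2,2,E); sL=40/29, sR=8; mL=40/29, mR=-252/29; mL+mR=-212/29 → advance -1; mR−mL=-292/29 → turn -1·90°
n=1: pose=(1,2,S); sL=5/2, sR=5/8; mL=5/2, mR=-15/8; mL+mR=5/8 → advance +1; mR−mL=-35/8 → turn -1·90°
n=2: pose=(1,1,W); sL=40/81, sR=40/97; mL=40/81, mR=-5180/7857; mL+mR=-1300/7857 → advance -1; mR−mL=-3020/2619 → turn -1·90°
n=3: pose=(2,1,N); sL=20/37, sR=20/17; mL=20/37, mR=-910/629; mL+mR=-570/629 → advance -1; mR−mL=-1250/629 → turn -1·90°
n=4: pose=(2,0,E); sL=40/13, sR=8; mL=40/13, mR=-124/13; mL+mR=-84/13 → advance -1; mR−mL=-164/13 → turn -1·90°
n=5: pose=(1,0,S); sL=2, sR=10/17; mL=2, mR=-27/17; mL+mR=7/17 → advance +1; mR−mL=-61/17 → turn -1·90°
n=6: pose=(1,-1,W); sL=8/17, sR=8/17; mL=8/17, mR=-12/17; mL+mR=-4/17 → advance -1; mR−mL=-20/17 → turn -1·90°
n=7: pose=(2,-1,N); sL=20/29, sR=20/9; mL=20/29, mR=-670/261; mL+mR=-490/261 → advance -1; mR−mL=-850/261 → turn -1·90°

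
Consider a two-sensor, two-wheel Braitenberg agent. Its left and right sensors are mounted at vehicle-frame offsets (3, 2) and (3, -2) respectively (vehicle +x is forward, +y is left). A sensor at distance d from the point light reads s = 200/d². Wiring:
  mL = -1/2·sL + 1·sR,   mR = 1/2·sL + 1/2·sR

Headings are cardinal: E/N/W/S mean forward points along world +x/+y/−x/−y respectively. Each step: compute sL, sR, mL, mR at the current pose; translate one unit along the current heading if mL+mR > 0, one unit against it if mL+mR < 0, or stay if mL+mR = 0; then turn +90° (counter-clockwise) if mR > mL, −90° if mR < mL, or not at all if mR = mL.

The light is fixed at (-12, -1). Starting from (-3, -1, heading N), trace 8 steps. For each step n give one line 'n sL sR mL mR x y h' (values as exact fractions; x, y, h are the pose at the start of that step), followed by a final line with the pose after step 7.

n=0: pose=(-3,-1,N); sL=100/29, sR=20/13; mL=-70/377, mR=940/377; mL+mR=30/13 → advance +1; mR−mL=1010/377 → turn +1·90°
n=1: pose=(-3,0,W); sL=200/37, sR=40/9; mL=580/333, mR=1640/333; mL+mR=20/3 → advance +1; mR−mL=1060/333 → turn +1·90°
n=2: pose=(-4,0,S); sL=25/13, sR=5; mL=105/26, mR=45/13; mL+mR=15/2 → advance +1; mR−mL=-15/26 → turn -1·90°
n=3: pose=(-4,-1,W); sL=200/29, sR=200/29; mL=100/29, mR=200/29; mL+mR=300/29 → advance +1; mR−mL=100/29 → turn +1·90°
n=4: pose=(-5,-1,S); sL=20/9, sR=100/17; mL=730/153, mR=620/153; mL+mR=150/17 → advance +1; mR−mL=-110/153 → turn -1·90°
n=5: pose=(-5,-2,W); sL=8, sR=200/17; mL=132/17, mR=168/17; mL+mR=300/17 → advance +1; mR−mL=36/17 → turn +1·90°
n=6: pose=(-6,-2,S); sL=5/2, sR=25/4; mL=5, mR=35/8; mL+mR=75/8 → advance +1; mR−mL=-5/8 → turn -1·90°
n=7: pose=(-6,-3,W); sL=8, sR=200/9; mL=164/9, mR=136/9; mL+mR=100/3 → advance +1; mR−mL=-28/9 → turn -1·90°

0 100/29 20/13 -70/377 940/377 -3 -1 N
1 200/37 40/9 580/333 1640/333 -3 0 W
2 25/13 5 105/26 45/13 -4 0 S
3 200/29 200/29 100/29 200/29 -4 -1 W
4 20/9 100/17 730/153 620/153 -5 -1 S
5 8 200/17 132/17 168/17 -5 -2 W
6 5/2 25/4 5 35/8 -6 -2 S
7 8 200/9 164/9 136/9 -6 -3 W
final -7 -3 N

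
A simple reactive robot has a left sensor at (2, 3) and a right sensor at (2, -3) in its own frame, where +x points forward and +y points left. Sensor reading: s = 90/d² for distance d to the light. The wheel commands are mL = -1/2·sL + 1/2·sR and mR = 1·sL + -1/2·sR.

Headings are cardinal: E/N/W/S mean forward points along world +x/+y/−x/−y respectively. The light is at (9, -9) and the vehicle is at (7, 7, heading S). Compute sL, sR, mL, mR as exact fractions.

left sensor world pos  = (10, 5); dL² = 197
right sensor world pos = (4, 5); dR² = 221
sL = 90/197 = 90/197
sR = 90/221 = 90/221
mL = -1/2·sL + 1/2·sR = -1080/43537
mR = 1·sL + -1/2·sR = 11025/43537

90/197 90/221 -1080/43537 11025/43537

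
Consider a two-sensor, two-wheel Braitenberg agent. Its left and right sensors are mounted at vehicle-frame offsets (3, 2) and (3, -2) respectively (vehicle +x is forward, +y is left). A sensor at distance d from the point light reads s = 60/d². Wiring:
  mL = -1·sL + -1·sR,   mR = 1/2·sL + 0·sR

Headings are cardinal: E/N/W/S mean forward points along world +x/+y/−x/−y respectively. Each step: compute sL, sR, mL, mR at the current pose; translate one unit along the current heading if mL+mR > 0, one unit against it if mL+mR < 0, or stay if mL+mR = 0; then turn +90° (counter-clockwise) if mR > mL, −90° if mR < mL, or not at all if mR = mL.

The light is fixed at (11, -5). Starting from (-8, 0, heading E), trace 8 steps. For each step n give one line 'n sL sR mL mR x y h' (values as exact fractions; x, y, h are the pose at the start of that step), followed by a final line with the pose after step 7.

0 12/61 12/53 -1368/3233 6/61 -8 0 E
1 15/137 15/97 -3510/13289 15/274 -9 0 N
2 60/533 12/113 -13176/60229 30/533 -9 -1 W
3 6/29 30/221 -2196/6409 3/29 -8 -1 S
4 12/61 12/53 -1368/3233 6/61 -8 0 E
5 15/137 15/97 -3510/13289 15/274 -9 0 N
6 60/533 12/113 -13176/60229 30/533 -9 -1 W
7 6/29 30/221 -2196/6409 3/29 -8 -1 S
final -8 0 E

n=0: pose=(-8,0,E); sL=12/61, sR=12/53; mL=-1368/3233, mR=6/61; mL+mR=-1050/3233 → advance -1; mR−mL=1686/3233 → turn +1·90°
n=1: pose=(-9,0,N); sL=15/137, sR=15/97; mL=-3510/13289, mR=15/274; mL+mR=-5565/26578 → advance -1; mR−mL=8475/26578 → turn +1·90°
n=2: pose=(-9,-1,W); sL=60/533, sR=12/113; mL=-13176/60229, mR=30/533; mL+mR=-9786/60229 → advance -1; mR−mL=16566/60229 → turn +1·90°
n=3: pose=(-8,-1,S); sL=6/29, sR=30/221; mL=-2196/6409, mR=3/29; mL+mR=-1533/6409 → advance -1; mR−mL=2859/6409 → turn +1·90°
n=4: pose=(-8,0,E); sL=12/61, sR=12/53; mL=-1368/3233, mR=6/61; mL+mR=-1050/3233 → advance -1; mR−mL=1686/3233 → turn +1·90°
n=5: pose=(-9,0,N); sL=15/137, sR=15/97; mL=-3510/13289, mR=15/274; mL+mR=-5565/26578 → advance -1; mR−mL=8475/26578 → turn +1·90°
n=6: pose=(-9,-1,W); sL=60/533, sR=12/113; mL=-13176/60229, mR=30/533; mL+mR=-9786/60229 → advance -1; mR−mL=16566/60229 → turn +1·90°
n=7: pose=(-8,-1,S); sL=6/29, sR=30/221; mL=-2196/6409, mR=3/29; mL+mR=-1533/6409 → advance -1; mR−mL=2859/6409 → turn +1·90°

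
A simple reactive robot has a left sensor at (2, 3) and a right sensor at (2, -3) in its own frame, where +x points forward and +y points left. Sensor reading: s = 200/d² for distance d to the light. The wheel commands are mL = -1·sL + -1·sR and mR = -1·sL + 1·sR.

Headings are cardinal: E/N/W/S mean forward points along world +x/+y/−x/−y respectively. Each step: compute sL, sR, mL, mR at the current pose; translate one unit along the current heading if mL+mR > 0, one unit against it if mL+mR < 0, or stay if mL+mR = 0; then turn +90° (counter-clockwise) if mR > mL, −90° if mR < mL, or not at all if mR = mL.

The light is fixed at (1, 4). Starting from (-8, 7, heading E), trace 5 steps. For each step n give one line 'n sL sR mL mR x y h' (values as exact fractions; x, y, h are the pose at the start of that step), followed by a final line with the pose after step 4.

0 40/17 200/49 -5360/833 1440/833 -8 7 E
1 100/97 100/37 -13400/3589 6000/3589 -9 7 N
2 40/29 200/169 -12560/4901 -960/4901 -9 6 W
3 50/9 25/18 -125/18 -25/6 -8 6 S
4 40/17 200/49 -5360/833 1440/833 -8 7 E
final -9 7 N

n=0: pose=(-8,7,E); sL=40/17, sR=200/49; mL=-5360/833, mR=1440/833; mL+mR=-80/17 → advance -1; mR−mL=400/49 → turn +1·90°
n=1: pose=(-9,7,N); sL=100/97, sR=100/37; mL=-13400/3589, mR=6000/3589; mL+mR=-200/97 → advance -1; mR−mL=200/37 → turn +1·90°
n=2: pose=(-9,6,W); sL=40/29, sR=200/169; mL=-12560/4901, mR=-960/4901; mL+mR=-80/29 → advance -1; mR−mL=400/169 → turn +1·90°
n=3: pose=(-8,6,S); sL=50/9, sR=25/18; mL=-125/18, mR=-25/6; mL+mR=-100/9 → advance -1; mR−mL=25/9 → turn +1·90°
n=4: pose=(-8,7,E); sL=40/17, sR=200/49; mL=-5360/833, mR=1440/833; mL+mR=-80/17 → advance -1; mR−mL=400/49 → turn +1·90°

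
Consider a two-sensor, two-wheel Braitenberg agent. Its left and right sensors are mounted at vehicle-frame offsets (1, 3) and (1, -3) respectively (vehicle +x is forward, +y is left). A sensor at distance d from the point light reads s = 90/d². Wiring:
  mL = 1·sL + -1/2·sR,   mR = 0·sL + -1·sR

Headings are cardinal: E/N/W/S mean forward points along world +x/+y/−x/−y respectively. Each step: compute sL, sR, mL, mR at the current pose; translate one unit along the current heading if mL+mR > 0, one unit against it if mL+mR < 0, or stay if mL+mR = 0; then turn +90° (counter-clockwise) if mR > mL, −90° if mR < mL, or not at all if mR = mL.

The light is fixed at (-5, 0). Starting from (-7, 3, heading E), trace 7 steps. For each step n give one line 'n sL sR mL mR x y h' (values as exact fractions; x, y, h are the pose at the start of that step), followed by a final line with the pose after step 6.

n=0: pose=(-7,3,E); sL=90/37, sR=90; mL=-1575/37, mR=-90; mL+mR=-4905/37 → advance -1; mR−mL=-1755/37 → turn -1·90°
n=1: pose=(-8,3,S); sL=45/2, sR=9/4; mL=171/8, mR=-9/4; mL+mR=153/8 → advance +1; mR−mL=-189/8 → turn -1·90°
n=2: pose=(-8,2,W); sL=90/17, sR=90/41; mL=2925/697, mR=-90/41; mL+mR=1395/697 → advance +1; mR−mL=-4455/697 → turn -1·90°
n=3: pose=(-9,2,N); sL=45/29, sR=9; mL=-171/58, mR=-9; mL+mR=-693/58 → advance -1; mR−mL=-351/58 → turn -1·90°
n=4: pose=(-9,1,E); sL=18/5, sR=90/13; mL=9/65, mR=-90/13; mL+mR=-441/65 → advance -1; mR−mL=-459/65 → turn -1·90°
n=5: pose=(-10,1,S); sL=45/2, sR=45/32; mL=1395/64, mR=-45/32; mL+mR=1305/64 → advance +1; mR−mL=-1485/64 → turn -1·90°
n=6: pose=(-10,0,W); sL=2, sR=2; mL=1, mR=-2; mL+mR=-1 → advance -1; mR−mL=-3 → turn -1·90°

0 90/37 90 -1575/37 -90 -7 3 E
1 45/2 9/4 171/8 -9/4 -8 3 S
2 90/17 90/41 2925/697 -90/41 -8 2 W
3 45/29 9 -171/58 -9 -9 2 N
4 18/5 90/13 9/65 -90/13 -9 1 E
5 45/2 45/32 1395/64 -45/32 -10 1 S
6 2 2 1 -2 -10 0 W
final -9 0 N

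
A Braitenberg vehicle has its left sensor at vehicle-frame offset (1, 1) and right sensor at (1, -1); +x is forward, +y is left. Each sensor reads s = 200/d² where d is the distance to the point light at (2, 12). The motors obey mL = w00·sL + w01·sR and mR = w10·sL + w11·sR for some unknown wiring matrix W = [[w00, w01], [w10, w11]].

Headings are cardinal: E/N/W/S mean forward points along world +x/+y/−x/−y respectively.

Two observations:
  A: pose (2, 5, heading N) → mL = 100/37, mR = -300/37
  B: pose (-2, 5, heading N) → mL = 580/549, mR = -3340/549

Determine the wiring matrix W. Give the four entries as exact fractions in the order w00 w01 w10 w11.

1 -1/2 -1/2 -1

obs A: pose=(2,5,N) → sL=200/37, sR=200/37, mL=100/37, mR=-300/37
obs B: pose=(-2,5,N) → sL=200/61, sR=40/9, mL=580/549, mR=-3340/549
sensor matrix S = [[200/37, 200/37], [200/61, 40/9]]; det S = 128000/20313
solve [mL_A; mL_B] = S·[w00; w01] and [mR_A; mR_B] = S·[w10; w11]:
  w00 = 1, w01 = -1/2, w10 = -1/2, w11 = -1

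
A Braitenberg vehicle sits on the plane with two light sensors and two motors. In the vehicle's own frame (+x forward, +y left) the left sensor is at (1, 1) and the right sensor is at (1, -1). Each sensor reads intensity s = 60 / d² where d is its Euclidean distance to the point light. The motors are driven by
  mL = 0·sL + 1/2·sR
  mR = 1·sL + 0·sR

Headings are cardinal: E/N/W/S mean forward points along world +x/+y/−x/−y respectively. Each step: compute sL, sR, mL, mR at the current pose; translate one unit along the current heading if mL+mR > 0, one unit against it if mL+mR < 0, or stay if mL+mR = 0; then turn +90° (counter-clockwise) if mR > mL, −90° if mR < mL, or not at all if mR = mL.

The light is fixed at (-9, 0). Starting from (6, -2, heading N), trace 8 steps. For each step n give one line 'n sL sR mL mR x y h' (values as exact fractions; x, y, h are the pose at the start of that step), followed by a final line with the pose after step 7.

n=0: pose=(6,-2,N); sL=60/197, sR=60/257; mL=30/257, mR=60/197; mL+mR=21330/50629 → advance +1; mR−mL=9510/50629 → turn +1·90°
n=1: pose=(6,-1,W); sL=3/10, sR=15/49; mL=15/98, mR=3/10; mL+mR=111/245 → advance +1; mR−mL=36/245 → turn +1·90°
n=2: pose=(5,-1,S); sL=60/229, sR=60/173; mL=30/173, mR=60/229; mL+mR=17250/39617 → advance +1; mR−mL=3510/39617 → turn +1·90°
n=3: pose=(5,-2,E); sL=30/113, sR=10/39; mL=5/39, mR=30/113; mL+mR=1735/4407 → advance +1; mR−mL=605/4407 → turn +1·90°
n=4: pose=(6,-2,N); sL=60/197, sR=60/257; mL=30/257, mR=60/197; mL+mR=21330/50629 → advance +1; mR−mL=9510/50629 → turn +1·90°
n=5: pose=(6,-1,W); sL=3/10, sR=15/49; mL=15/98, mR=3/10; mL+mR=111/245 → advance +1; mR−mL=36/245 → turn +1·90°
n=6: pose=(5,-1,S); sL=60/229, sR=60/173; mL=30/173, mR=60/229; mL+mR=17250/39617 → advance +1; mR−mL=3510/39617 → turn +1·90°
n=7: pose=(5,-2,E); sL=30/113, sR=10/39; mL=5/39, mR=30/113; mL+mR=1735/4407 → advance +1; mR−mL=605/4407 → turn +1·90°

0 60/197 60/257 30/257 60/197 6 -2 N
1 3/10 15/49 15/98 3/10 6 -1 W
2 60/229 60/173 30/173 60/229 5 -1 S
3 30/113 10/39 5/39 30/113 5 -2 E
4 60/197 60/257 30/257 60/197 6 -2 N
5 3/10 15/49 15/98 3/10 6 -1 W
6 60/229 60/173 30/173 60/229 5 -1 S
7 30/113 10/39 5/39 30/113 5 -2 E
final 6 -2 N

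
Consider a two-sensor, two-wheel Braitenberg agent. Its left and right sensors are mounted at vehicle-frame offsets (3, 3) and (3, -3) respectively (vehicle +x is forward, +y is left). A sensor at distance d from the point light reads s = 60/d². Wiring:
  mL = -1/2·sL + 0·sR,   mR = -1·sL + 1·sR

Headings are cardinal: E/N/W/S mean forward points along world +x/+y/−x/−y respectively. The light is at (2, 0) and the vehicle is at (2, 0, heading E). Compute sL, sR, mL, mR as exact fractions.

10/3 10/3 -5/3 0

left sensor world pos  = (5, 3); dL² = 18
right sensor world pos = (5, -3); dR² = 18
sL = 60/18 = 10/3
sR = 60/18 = 10/3
mL = -1/2·sL + 0·sR = -5/3
mR = -1·sL + 1·sR = 0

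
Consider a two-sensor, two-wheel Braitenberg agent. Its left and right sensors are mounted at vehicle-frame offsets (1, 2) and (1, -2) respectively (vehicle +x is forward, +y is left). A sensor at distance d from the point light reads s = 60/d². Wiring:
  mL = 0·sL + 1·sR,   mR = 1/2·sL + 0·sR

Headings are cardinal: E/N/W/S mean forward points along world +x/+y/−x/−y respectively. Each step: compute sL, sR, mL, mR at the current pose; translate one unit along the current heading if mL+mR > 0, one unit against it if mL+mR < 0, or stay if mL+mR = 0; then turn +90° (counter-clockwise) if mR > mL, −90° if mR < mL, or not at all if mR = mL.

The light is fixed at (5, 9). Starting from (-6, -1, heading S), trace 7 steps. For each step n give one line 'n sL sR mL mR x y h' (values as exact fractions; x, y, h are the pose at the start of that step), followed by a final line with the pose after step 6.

n=0: pose=(-6,-1,S); sL=30/101, sR=6/29; mL=6/29, mR=15/101; mL+mR=1041/2929 → advance +1; mR−mL=-171/2929 → turn -1·90°
n=1: pose=(-6,-2,W); sL=60/313, sR=4/15; mL=4/15, mR=30/313; mL+mR=1702/4695 → advance +1; mR−mL=-802/4695 → turn -1·90°
n=2: pose=(-7,-2,N); sL=15/74, sR=3/10; mL=3/10, mR=15/148; mL+mR=297/740 → advance +1; mR−mL=-147/740 → turn -1·90°
n=3: pose=(-7,-1,E); sL=12/37, sR=12/53; mL=12/53, mR=6/37; mL+mR=762/1961 → advance +1; mR−mL=-126/1961 → turn -1·90°
n=4: pose=(-6,-1,S); sL=30/101, sR=6/29; mL=6/29, mR=15/101; mL+mR=1041/2929 → advance +1; mR−mL=-171/2929 → turn -1·90°
n=5: pose=(-6,-2,W); sL=60/313, sR=4/15; mL=4/15, mR=30/313; mL+mR=1702/4695 → advance +1; mR−mL=-802/4695 → turn -1·90°
n=6: pose=(-7,-2,N); sL=15/74, sR=3/10; mL=3/10, mR=15/148; mL+mR=297/740 → advance +1; mR−mL=-147/740 → turn -1·90°

0 30/101 6/29 6/29 15/101 -6 -1 S
1 60/313 4/15 4/15 30/313 -6 -2 W
2 15/74 3/10 3/10 15/148 -7 -2 N
3 12/37 12/53 12/53 6/37 -7 -1 E
4 30/101 6/29 6/29 15/101 -6 -1 S
5 60/313 4/15 4/15 30/313 -6 -2 W
6 15/74 3/10 3/10 15/148 -7 -2 N
final -7 -1 E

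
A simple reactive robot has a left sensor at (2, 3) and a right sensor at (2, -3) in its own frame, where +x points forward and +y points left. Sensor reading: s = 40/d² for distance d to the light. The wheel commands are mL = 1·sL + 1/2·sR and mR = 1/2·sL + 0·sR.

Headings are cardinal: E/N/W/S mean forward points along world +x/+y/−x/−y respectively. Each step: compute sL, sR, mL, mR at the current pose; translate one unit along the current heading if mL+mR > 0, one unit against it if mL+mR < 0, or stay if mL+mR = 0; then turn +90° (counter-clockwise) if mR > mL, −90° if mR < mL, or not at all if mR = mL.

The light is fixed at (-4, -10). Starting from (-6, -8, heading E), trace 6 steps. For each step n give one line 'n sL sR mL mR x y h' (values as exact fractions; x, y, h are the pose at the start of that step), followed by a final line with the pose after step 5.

0 8/5 40 108/5 4/5 -6 -8 E
1 10 5/2 45/4 5 -5 -8 S
2 40/13 8/5 252/65 20/13 -5 -9 W
3 20/17 4 54/17 10/17 -6 -9 N
4 8/5 40 108/5 4/5 -6 -8 E
5 10 5/2 45/4 5 -5 -8 S
final -5 -9 W

n=0: pose=(-6,-8,E); sL=8/5, sR=40; mL=108/5, mR=4/5; mL+mR=112/5 → advance +1; mR−mL=-104/5 → turn -1·90°
n=1: pose=(-5,-8,S); sL=10, sR=5/2; mL=45/4, mR=5; mL+mR=65/4 → advance +1; mR−mL=-25/4 → turn -1·90°
n=2: pose=(-5,-9,W); sL=40/13, sR=8/5; mL=252/65, mR=20/13; mL+mR=352/65 → advance +1; mR−mL=-152/65 → turn -1·90°
n=3: pose=(-6,-9,N); sL=20/17, sR=4; mL=54/17, mR=10/17; mL+mR=64/17 → advance +1; mR−mL=-44/17 → turn -1·90°
n=4: pose=(-6,-8,E); sL=8/5, sR=40; mL=108/5, mR=4/5; mL+mR=112/5 → advance +1; mR−mL=-104/5 → turn -1·90°
n=5: pose=(-5,-8,S); sL=10, sR=5/2; mL=45/4, mR=5; mL+mR=65/4 → advance +1; mR−mL=-25/4 → turn -1·90°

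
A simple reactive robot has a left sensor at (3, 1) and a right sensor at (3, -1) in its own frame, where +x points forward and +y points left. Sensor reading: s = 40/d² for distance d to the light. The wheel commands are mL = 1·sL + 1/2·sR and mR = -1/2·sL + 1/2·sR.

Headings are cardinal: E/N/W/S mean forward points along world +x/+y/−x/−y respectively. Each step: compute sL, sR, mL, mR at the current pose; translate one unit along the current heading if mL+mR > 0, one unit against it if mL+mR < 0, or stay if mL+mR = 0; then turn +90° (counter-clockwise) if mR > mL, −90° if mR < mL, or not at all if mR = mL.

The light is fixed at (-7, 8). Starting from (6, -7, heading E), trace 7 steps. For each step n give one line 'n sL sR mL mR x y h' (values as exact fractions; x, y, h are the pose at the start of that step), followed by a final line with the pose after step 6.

0 10/113 5/64 1845/14464 -75/14464 6 -7 E
1 40/549 40/493 30700/270657 1120/270657 7 -7 S
2 4/41 20/173 1102/7093 64/7093 7 -8 W
3 40/313 8/73 4172/22849 -208/22849 6 -8 N
4 10/113 5/64 1845/14464 -75/14464 6 -7 E
5 40/549 40/493 30700/270657 1120/270657 7 -7 S
6 4/41 20/173 1102/7093 64/7093 7 -8 W
final 6 -8 N

n=0: pose=(6,-7,E); sL=10/113, sR=5/64; mL=1845/14464, mR=-75/14464; mL+mR=885/7232 → advance +1; mR−mL=-15/113 → turn -1·90°
n=1: pose=(7,-7,S); sL=40/549, sR=40/493; mL=30700/270657, mR=1120/270657; mL+mR=31820/270657 → advance +1; mR−mL=-20/183 → turn -1·90°
n=2: pose=(7,-8,W); sL=4/41, sR=20/173; mL=1102/7093, mR=64/7093; mL+mR=1166/7093 → advance +1; mR−mL=-6/41 → turn -1·90°
n=3: pose=(6,-8,N); sL=40/313, sR=8/73; mL=4172/22849, mR=-208/22849; mL+mR=3964/22849 → advance +1; mR−mL=-60/313 → turn -1·90°
n=4: pose=(6,-7,E); sL=10/113, sR=5/64; mL=1845/14464, mR=-75/14464; mL+mR=885/7232 → advance +1; mR−mL=-15/113 → turn -1·90°
n=5: pose=(7,-7,S); sL=40/549, sR=40/493; mL=30700/270657, mR=1120/270657; mL+mR=31820/270657 → advance +1; mR−mL=-20/183 → turn -1·90°
n=6: pose=(7,-8,W); sL=4/41, sR=20/173; mL=1102/7093, mR=64/7093; mL+mR=1166/7093 → advance +1; mR−mL=-6/41 → turn -1·90°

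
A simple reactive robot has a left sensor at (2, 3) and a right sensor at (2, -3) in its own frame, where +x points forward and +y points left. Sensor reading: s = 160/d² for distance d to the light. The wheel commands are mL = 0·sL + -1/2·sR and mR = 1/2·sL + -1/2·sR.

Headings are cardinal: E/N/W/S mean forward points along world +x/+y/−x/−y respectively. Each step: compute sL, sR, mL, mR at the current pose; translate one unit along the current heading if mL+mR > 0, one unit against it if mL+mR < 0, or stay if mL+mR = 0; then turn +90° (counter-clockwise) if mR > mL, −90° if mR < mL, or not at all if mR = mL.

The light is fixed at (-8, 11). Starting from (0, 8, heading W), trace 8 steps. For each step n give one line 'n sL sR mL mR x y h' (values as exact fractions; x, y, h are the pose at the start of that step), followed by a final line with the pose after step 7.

n=0: pose=(0,8,W); sL=20/9, sR=40/9; mL=-20/9, mR=-10/9; mL+mR=-10/3 → advance -1; mR−mL=10/9 → turn +1·90°
n=1: pose=(1,8,S); sL=160/169, sR=160/61; mL=-80/61, mR=-8640/10309; mL+mR=-22160/10309 → advance -1; mR−mL=80/169 → turn +1·90°
n=2: pose=(1,9,E); sL=80/61, sR=80/73; mL=-40/73, mR=480/4453; mL+mR=-1960/4453 → advance -1; mR−mL=40/61 → turn +1·90°
n=3: pose=(0,9,N); sL=32/5, sR=160/121; mL=-80/121, mR=1536/605; mL+mR=1136/605 → advance +1; mR−mL=16/5 → turn +1·90°
n=4: pose=(0,10,W); sL=40/13, sR=4; mL=-2, mR=-6/13; mL+mR=-32/13 → advance -1; mR−mL=20/13 → turn +1·90°
n=5: pose=(1,10,S); sL=160/153, sR=32/9; mL=-16/9, mR=-64/51; mL+mR=-464/153 → advance -1; mR−mL=80/153 → turn +1·90°
n=6: pose=(1,11,E); sL=16/13, sR=16/13; mL=-8/13, mR=0; mL+mR=-8/13 → advance -1; mR−mL=8/13 → turn +1·90°
n=7: pose=(0,11,N); sL=160/29, sR=32/25; mL=-16/25, mR=1536/725; mL+mR=1072/725 → advance +1; mR−mL=80/29 → turn +1·90°

0 20/9 40/9 -20/9 -10/9 0 8 W
1 160/169 160/61 -80/61 -8640/10309 1 8 S
2 80/61 80/73 -40/73 480/4453 1 9 E
3 32/5 160/121 -80/121 1536/605 0 9 N
4 40/13 4 -2 -6/13 0 10 W
5 160/153 32/9 -16/9 -64/51 1 10 S
6 16/13 16/13 -8/13 0 1 11 E
7 160/29 32/25 -16/25 1536/725 0 11 N
final 0 12 W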